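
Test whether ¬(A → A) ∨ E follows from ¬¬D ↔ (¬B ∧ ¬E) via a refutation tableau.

Initial set: {(¬¬D ↔ (¬B ∧ ¬E)); ¬(¬(A → A) ∨ E)}.
¬(¬(A → A) ∨ E): α-rule — add ¬¬(A → A), ¬E.
(¬¬D ↔ (¬B ∧ ¬E)): β-rule — branch into ¬¬D, (¬B ∧ ¬E)  //  ¬¬¬D, ¬(¬B ∧ ¬E).
  branch 1 (add ¬¬D, (¬B ∧ ¬E)):
    ¬¬D: drop double negation, giving D.
    (¬B ∧ ¬E): α-rule — add ¬B, ¬E.
    ¬¬(A → A): β-rule — branch into ¬A  //  A.
      branch 1.1 (add ¬A):
        ○ open, literals {A=false, B=false, D=true, E=false}.
      branch 1.2 (add A):
        ○ open, literals {A=true, B=false, D=true, E=false}.
  branch 2 (add ¬¬¬D, ¬(¬B ∧ ¬E)):
    ¬¬¬D: drop double negation, giving ¬D.
    ¬¬(A → A): β-rule — branch into ¬A  //  A.
      branch 2.1 (add ¬A):
        ¬(¬B ∧ ¬E): β-rule — branch into ¬¬B  //  ¬¬E.
          branch 2.1.1 (add ¬¬B):
            ○ open, literals {A=false, B=true, D=false, E=false}.
          branch 2.1.2 (add ¬¬E):
            × closes — contains both E and ¬E.
      branch 2.2 (add A):
        ¬(¬B ∧ ¬E): β-rule — branch into ¬¬B  //  ¬¬E.
          branch 2.2.1 (add ¬¬B):
            ○ open, literals {A=true, B=true, D=false, E=false}.
          branch 2.2.2 (add ¬¬E):
            × closes — contains both E and ¬E.
2 branches closed, 4 open.
An open branch gives a countermodel: A=false, B=false, D=true, E=false (unmentioned atoms arbitrary); the premises hold there but the conclusion fails.

No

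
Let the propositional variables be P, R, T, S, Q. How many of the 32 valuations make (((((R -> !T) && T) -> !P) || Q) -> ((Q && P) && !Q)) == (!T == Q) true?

18

Initial set: {T ((((((R -> !T) && T) -> !P) || Q) -> ((Q && P) && !Q)) == (!T == Q))}.
T ((((((R -> !T) && T) -> !P) || Q) -> ((Q && P) && !Q)) == (!T == Q)): β-rule — branch into T (((((R -> !T) && T) -> !P) || Q) -> ((Q && P) && !Q)), T (!T == Q)  //  F (((((R -> !T) && T) -> !P) || Q) -> ((Q && P) && !Q)), F (!T == Q).
  branch 1 (add T (((((R -> !T) && T) -> !P) || Q) -> ((Q && P) && !Q)), T (!T == Q)):
    T (((((R -> !T) && T) -> !P) || Q) -> ((Q && P) && !Q)): β-rule — branch into F ((((R -> !T) && T) -> !P) || Q)  //  T ((Q && P) && !Q).
      branch 1.1 (add F ((((R -> !T) && T) -> !P) || Q)):
        F ((((R -> !T) && T) -> !P) || Q): α-rule — add F (((R -> !T) && T) -> !P), F Q.
        F (((R -> !T) && T) -> !P): α-rule — add T ((R -> !T) && T), F !P.
        T ((R -> !T) && T): α-rule — add T (R -> !T), T T.
        T (!T == Q): β-rule — branch into T !T, T Q  //  F !T, F Q.
          branch 1.1.1 (add T !T, T Q):
            × closes — contains both T and !T.
          branch 1.1.2 (add F !T, F Q):
            T (R -> !T): β-rule — branch into F R  //  T !T.
              branch 1.1.2.1 (add F R):
                ○ open, literals {P=T, Q=F, R=F, T=T}.
              branch 1.1.2.2 (add T !T):
                × closes — contains both T and !T.
      branch 1.2 (add T ((Q && P) && !Q)):
        T ((Q && P) && !Q): α-rule — add T (Q && P), T !Q.
        T (Q && P): α-rule — add T Q, T P.
        × closes — contains both Q and !Q.
  branch 2 (add F (((((R -> !T) && T) -> !P) || Q) -> ((Q && P) && !Q)), F (!T == Q)):
    F (((((R -> !T) && T) -> !P) || Q) -> ((Q && P) && !Q)): α-rule — add T ((((R -> !T) && T) -> !P) || Q), F ((Q && P) && !Q).
    F (!T == Q): β-rule — branch into T !T, F Q  //  F !T, T Q.
      branch 2.1 (add T !T, F Q):
        T ((((R -> !T) && T) -> !P) || Q): β-rule — branch into T (((R -> !T) && T) -> !P)  //  T Q.
          branch 2.1.1 (add T (((R -> !T) && T) -> !P)):
            F ((Q && P) && !Q): β-rule — branch into F (Q && P)  //  F !Q.
              branch 2.1.1.1 (add F (Q && P)):
                T (((R -> !T) && T) -> !P): β-rule — branch into F ((R -> !T) && T)  //  T !P.
                  branch 2.1.1.1.1 (add F ((R -> !T) && T)):
                    F (Q && P): β-rule — branch into F Q  //  F P.
                      branch 2.1.1.1.1.1 (add F Q):
                        F ((R -> !T) && T): β-rule — branch into F (R -> !T)  //  F T.
                          branch 2.1.1.1.1.1.1 (add F (R -> !T)):
                            F (R -> !T): α-rule — add T R, F !T.
                            × closes — contains both T and !T.
                          branch 2.1.1.1.1.1.2 (add F T):
                            ○ open, literals {Q=F, T=F}.
                      branch 2.1.1.1.1.2 (add F P):
                        F ((R -> !T) && T): β-rule — branch into F (R -> !T)  //  F T.
                          branch 2.1.1.1.1.2.1 (add F (R -> !T)):
                            F (R -> !T): α-rule — add T R, F !T.
                            × closes — contains both T and !T.
                          branch 2.1.1.1.1.2.2 (add F T):
                            ○ open, literals {P=F, Q=F, T=F}.
                  branch 2.1.1.1.2 (add T !P):
                    F (Q && P): β-rule — branch into F Q  //  F P.
                      branch 2.1.1.1.2.1 (add F Q):
                        ○ open, literals {P=F, Q=F, T=F}.
                      branch 2.1.1.1.2.2 (add F P):
                        ○ open, literals {P=F, Q=F, T=F}.
              branch 2.1.1.2 (add F !Q):
                × closes — contains both Q and !Q.
          branch 2.1.2 (add T Q):
            × closes — contains both Q and !Q.
      branch 2.2 (add F !T, T Q):
        T ((((R -> !T) && T) -> !P) || Q): β-rule — branch into T (((R -> !T) && T) -> !P)  //  T Q.
          branch 2.2.1 (add T (((R -> !T) && T) -> !P)):
            F ((Q && P) && !Q): β-rule — branch into F (Q && P)  //  F !Q.
              branch 2.2.1.1 (add F (Q && P)):
                T (((R -> !T) && T) -> !P): β-rule — branch into F ((R -> !T) && T)  //  T !P.
                  branch 2.2.1.1.1 (add F ((R -> !T) && T)):
                    F (Q && P): β-rule — branch into F Q  //  F P.
                      branch 2.2.1.1.1.1 (add F Q):
                        × closes — contains both Q and !Q.
                      branch 2.2.1.1.1.2 (add F P):
                        F ((R -> !T) && T): β-rule — branch into F (R -> !T)  //  F T.
                          branch 2.2.1.1.1.2.1 (add F (R -> !T)):
                            F (R -> !T): α-rule — add T R, F !T.
                            ○ open, literals {P=F, Q=T, R=T, T=T}.
                          branch 2.2.1.1.1.2.2 (add F T):
                            × closes — contains both T and !T.
                  branch 2.2.1.1.2 (add T !P):
                    F (Q && P): β-rule — branch into F Q  //  F P.
                      branch 2.2.1.1.2.1 (add F Q):
                        × closes — contains both Q and !Q.
                      branch 2.2.1.1.2.2 (add F P):
                        ○ open, literals {P=F, Q=T, T=T}.
              branch 2.2.1.2 (add F !Q):
                T (((R -> !T) && T) -> !P): β-rule — branch into F ((R -> !T) && T)  //  T !P.
                  branch 2.2.1.2.1 (add F ((R -> !T) && T)):
                    F ((R -> !T) && T): β-rule — branch into F (R -> !T)  //  F T.
                      branch 2.2.1.2.1.1 (add F (R -> !T)):
                        F (R -> !T): α-rule — add T R, F !T.
                        ○ open, literals {Q=T, R=T, T=T}.
                      branch 2.2.1.2.1.2 (add F T):
                        × closes — contains both T and !T.
                  branch 2.2.1.2.2 (add T !P):
                    ○ open, literals {P=F, Q=T, T=T}.
          branch 2.2.2 (add T Q):
            F ((Q && P) && !Q): β-rule — branch into F (Q && P)  //  F !Q.
              branch 2.2.2.1 (add F (Q && P)):
                F (Q && P): β-rule — branch into F Q  //  F P.
                  branch 2.2.2.1.1 (add F Q):
                    × closes — contains both Q and !Q.
                  branch 2.2.2.1.2 (add F P):
                    ○ open, literals {P=F, Q=T, T=T}.
              branch 2.2.2.2 (add F !Q):
                ○ open, literals {Q=T, T=T}.
12 branches closed, 11 open.
Each open branch fixes some atoms; the unmentioned ones are free. Counting distinct full assignments: branch {P=T, Q=F, R=F, T=T} (S) contributes 2 new; branch {Q=F, T=F} (P, R, S) contributes 8 new; branch {P=F, Q=F, T=F} (R, S) contributes 0 new; branch {P=F, Q=F, T=F} (R, S) contributes 0 new; branch {P=F, Q=F, T=F} (R, S) contributes 0 new; branch {P=F, Q=T, R=T, T=T} (S) contributes 2 new; branch {P=F, Q=T, T=T} (R, S) contributes 2 new; branch {Q=T, R=T, T=T} (P, S) contributes 2 new; branch {P=F, Q=T, T=T} (R, S) contributes 0 new; branch {P=F, Q=T, T=T} (R, S) contributes 0 new; branch {Q=T, T=T} (P, R, S) contributes 2 new. Total: 18.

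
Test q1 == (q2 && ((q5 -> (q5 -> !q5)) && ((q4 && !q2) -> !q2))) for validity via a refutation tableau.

Assume the negation and expand:
Initial set: {!(q1 == (q2 && ((q5 -> (q5 -> !q5)) && ((q4 && !q2) -> !q2))))}.
!(q1 == (q2 && ((q5 -> (q5 -> !q5)) && ((q4 && !q2) -> !q2)))): β-rule — branch into q1, !(q2 && ((q5 -> (q5 -> !q5)) && ((q4 && !q2) -> !q2)))  //  !q1, (q2 && ((q5 -> (q5 -> !q5)) && ((q4 && !q2) -> !q2))).
  branch 1 (add q1, !(q2 && ((q5 -> (q5 -> !q5)) && ((q4 && !q2) -> !q2)))):
    !(q2 && ((q5 -> (q5 -> !q5)) && ((q4 && !q2) -> !q2))): β-rule — branch into !q2  //  !((q5 -> (q5 -> !q5)) && ((q4 && !q2) -> !q2)).
      branch 1.1 (add !q2):
        ○ open, literals {q1=T, q2=F}.
      branch 1.2 (add !((q5 -> (q5 -> !q5)) && ((q4 && !q2) -> !q2))):
        !((q5 -> (q5 -> !q5)) && ((q4 && !q2) -> !q2)): β-rule — branch into !(q5 -> (q5 -> !q5))  //  !((q4 && !q2) -> !q2).
          branch 1.2.1 (add !(q5 -> (q5 -> !q5))):
            !(q5 -> (q5 -> !q5)): α-rule — add q5, !(q5 -> !q5).
            !(q5 -> !q5): α-rule — add q5, !!q5.
            ○ open, literals {q1=T, q5=T}.
          branch 1.2.2 (add !((q4 && !q2) -> !q2)):
            !((q4 && !q2) -> !q2): α-rule — add (q4 && !q2), !!q2.
            (q4 && !q2): α-rule — add q4, !q2.
            × closes — contains both q2 and !q2.
  branch 2 (add !q1, (q2 && ((q5 -> (q5 -> !q5)) && ((q4 && !q2) -> !q2)))):
    (q2 && ((q5 -> (q5 -> !q5)) && ((q4 && !q2) -> !q2))): α-rule — add q2, ((q5 -> (q5 -> !q5)) && ((q4 && !q2) -> !q2)).
    ((q5 -> (q5 -> !q5)) && ((q4 && !q2) -> !q2)): α-rule — add (q5 -> (q5 -> !q5)), ((q4 && !q2) -> !q2).
    (q5 -> (q5 -> !q5)): β-rule — branch into !q5  //  (q5 -> !q5).
      branch 2.1 (add !q5):
        ((q4 && !q2) -> !q2): β-rule — branch into !(q4 && !q2)  //  !q2.
          branch 2.1.1 (add !(q4 && !q2)):
            !(q4 && !q2): β-rule — branch into !q4  //  !!q2.
              branch 2.1.1.1 (add !q4):
                ○ open, literals {q1=F, q2=T, q4=F, q5=F}.
              branch 2.1.1.2 (add !!q2):
                ○ open, literals {q1=F, q2=T, q5=F}.
          branch 2.1.2 (add !q2):
            × closes — contains both q2 and !q2.
      branch 2.2 (add (q5 -> !q5)):
        ((q4 && !q2) -> !q2): β-rule — branch into !(q4 && !q2)  //  !q2.
          branch 2.2.1 (add !(q4 && !q2)):
            (q5 -> !q5): β-rule — branch into !q5  //  !q5.
              branch 2.2.1.1 (add !q5):
                !(q4 && !q2): β-rule — branch into !q4  //  !!q2.
                  branch 2.2.1.1.1 (add !q4):
                    ○ open, literals {q1=F, q2=T, q4=F, q5=F}.
                  branch 2.2.1.1.2 (add !!q2):
                    ○ open, literals {q1=F, q2=T, q5=F}.
              branch 2.2.1.2 (add !q5):
                !(q4 && !q2): β-rule — branch into !q4  //  !!q2.
                  branch 2.2.1.2.1 (add !q4):
                    ○ open, literals {q1=F, q2=T, q4=F, q5=F}.
                  branch 2.2.1.2.2 (add !!q2):
                    ○ open, literals {q1=F, q2=T, q5=F}.
          branch 2.2.2 (add !q2):
            × closes — contains both q2 and !q2.
3 branches closed, 8 open.
An open branch gives a countermodel: q1=T, q2=F (unmentioned atoms arbitrary); under it the original formula is false.

Not valid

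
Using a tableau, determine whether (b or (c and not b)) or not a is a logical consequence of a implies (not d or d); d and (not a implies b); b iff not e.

No

Initial set: {(a implies (not d or d)); (d and (not a implies b)); (b iff not e); not ((b or (c and not b)) or not a)}.
(d and (not a implies b)): α-rule — add d, (not a implies b).
not ((b or (c and not b)) or not a): α-rule — add not (b or (c and not b)), not not a.
not (b or (c and not b)): α-rule — add not b, not (c and not b).
(a implies (not d or d)): β-rule — branch into not a  //  (not d or d).
  branch 1 (add not a):
    × closes — contains both a and not a.
  branch 2 (add (not d or d)):
    (b iff not e): β-rule — branch into b, not e  //  not b, not not e.
      branch 2.1 (add b, not e):
        × closes — contains both b and not b.
      branch 2.2 (add not b, not not e):
        (not a implies b): β-rule — branch into not not a  //  b.
          branch 2.2.1 (add not not a):
            not (c and not b): β-rule — branch into not c  //  not not b.
              branch 2.2.1.1 (add not c):
                (not d or d): β-rule — branch into not d  //  d.
                  branch 2.2.1.1.1 (add not d):
                    × closes — contains both d and not d.
                  branch 2.2.1.1.2 (add d):
                    ○ open, literals {a=1, b=0, c=0, d=1, e=1}.
              branch 2.2.1.2 (add not not b):
                × closes — contains both b and not b.
          branch 2.2.2 (add b):
            × closes — contains both b and not b.
5 branches closed, 1 open.
An open branch gives a countermodel: a=1, b=0, c=0, d=1, e=1 (unmentioned atoms arbitrary); the premises hold there but the conclusion fails.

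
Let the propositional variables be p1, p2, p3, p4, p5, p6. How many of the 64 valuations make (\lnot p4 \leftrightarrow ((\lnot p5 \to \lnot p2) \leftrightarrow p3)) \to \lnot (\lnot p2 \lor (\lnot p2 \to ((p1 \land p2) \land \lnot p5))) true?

32

Initial set: {T ((\lnot p4 \leftrightarrow ((\lnot p5 \to \lnot p2) \leftrightarrow p3)) \to \lnot (\lnot p2 \lor (\lnot p2 \to ((p1 \land p2) \land \lnot p5))))}.
T ((\lnot p4 \leftrightarrow ((\lnot p5 \to \lnot p2) \leftrightarrow p3)) \to \lnot (\lnot p2 \lor (\lnot p2 \to ((p1 \land p2) \land \lnot p5)))): β-rule — branch into F (\lnot p4 \leftrightarrow ((\lnot p5 \to \lnot p2) \leftrightarrow p3))  //  T \lnot (\lnot p2 \lor (\lnot p2 \to ((p1 \land p2) \land \lnot p5))).
  branch 1 (add F (\lnot p4 \leftrightarrow ((\lnot p5 \to \lnot p2) \leftrightarrow p3))):
    F (\lnot p4 \leftrightarrow ((\lnot p5 \to \lnot p2) \leftrightarrow p3)): β-rule — branch into T \lnot p4, F ((\lnot p5 \to \lnot p2) \leftrightarrow p3)  //  F \lnot p4, T ((\lnot p5 \to \lnot p2) \leftrightarrow p3).
      branch 1.1 (add T \lnot p4, F ((\lnot p5 \to \lnot p2) \leftrightarrow p3)):
        F ((\lnot p5 \to \lnot p2) \leftrightarrow p3): β-rule — branch into T (\lnot p5 \to \lnot p2), F p3  //  F (\lnot p5 \to \lnot p2), T p3.
          branch 1.1.1 (add T (\lnot p5 \to \lnot p2), F p3):
            T (\lnot p5 \to \lnot p2): β-rule — branch into F \lnot p5  //  T \lnot p2.
              branch 1.1.1.1 (add F \lnot p5):
                ○ open, literals {p3=0, p4=0, p5=1}.
              branch 1.1.1.2 (add T \lnot p2):
                ○ open, literals {p2=0, p3=0, p4=0}.
          branch 1.1.2 (add F (\lnot p5 \to \lnot p2), T p3):
            F (\lnot p5 \to \lnot p2): α-rule — add T \lnot p5, F \lnot p2.
            ○ open, literals {p2=1, p3=1, p4=0, p5=0}.
      branch 1.2 (add F \lnot p4, T ((\lnot p5 \to \lnot p2) \leftrightarrow p3)):
        T ((\lnot p5 \to \lnot p2) \leftrightarrow p3): β-rule — branch into T (\lnot p5 \to \lnot p2), T p3  //  F (\lnot p5 \to \lnot p2), F p3.
          branch 1.2.1 (add T (\lnot p5 \to \lnot p2), T p3):
            T (\lnot p5 \to \lnot p2): β-rule — branch into F \lnot p5  //  T \lnot p2.
              branch 1.2.1.1 (add F \lnot p5):
                ○ open, literals {p3=1, p4=1, p5=1}.
              branch 1.2.1.2 (add T \lnot p2):
                ○ open, literals {p2=0, p3=1, p4=1}.
          branch 1.2.2 (add F (\lnot p5 \to \lnot p2), F p3):
            F (\lnot p5 \to \lnot p2): α-rule — add T \lnot p5, F \lnot p2.
            ○ open, literals {p2=1, p3=0, p4=1, p5=0}.
  branch 2 (add T \lnot (\lnot p2 \lor (\lnot p2 \to ((p1 \land p2) \land \lnot p5)))):
    T \lnot (\lnot p2 \lor (\lnot p2 \to ((p1 \land p2) \land \lnot p5))): α-rule — add F \lnot p2, F (\lnot p2 \to ((p1 \land p2) \land \lnot p5)).
    F (\lnot p2 \to ((p1 \land p2) \land \lnot p5)): α-rule — add T \lnot p2, F ((p1 \land p2) \land \lnot p5).
    × closes — contains both p2 and \lnot p2.
1 branch closed, 6 open.
Each open branch fixes some atoms; the unmentioned ones are free. Counting distinct full assignments: branch {p3=0, p4=0, p5=1} (p1, p2, p6) contributes 8 new; branch {p2=0, p3=0, p4=0} (p1, p5, p6) contributes 4 new; branch {p2=1, p3=1, p4=0, p5=0} (p1, p6) contributes 4 new; branch {p3=1, p4=1, p5=1} (p1, p2, p6) contributes 8 new; branch {p2=0, p3=1, p4=1} (p1, p5, p6) contributes 4 new; branch {p2=1, p3=0, p4=1, p5=0} (p1, p6) contributes 4 new. Total: 32.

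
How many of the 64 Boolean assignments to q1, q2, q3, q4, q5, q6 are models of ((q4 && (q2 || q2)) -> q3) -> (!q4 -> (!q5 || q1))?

56

Initial set: {T (((q4 && (q2 || q2)) -> q3) -> (!q4 -> (!q5 || q1)))}.
T (((q4 && (q2 || q2)) -> q3) -> (!q4 -> (!q5 || q1))): β-rule — branch into F ((q4 && (q2 || q2)) -> q3)  //  T (!q4 -> (!q5 || q1)).
  branch 1 (add F ((q4 && (q2 || q2)) -> q3)):
    F ((q4 && (q2 || q2)) -> q3): α-rule — add T (q4 && (q2 || q2)), F q3.
    T (q4 && (q2 || q2)): α-rule — add T q4, T (q2 || q2).
    T (q2 || q2): β-rule — branch into T q2  //  T q2.
      branch 1.1 (add T q2):
        ○ open, literals {q2=true, q3=false, q4=true}.
      branch 1.2 (add T q2):
        ○ open, literals {q2=true, q3=false, q4=true}.
  branch 2 (add T (!q4 -> (!q5 || q1))):
    T (!q4 -> (!q5 || q1)): β-rule — branch into F !q4  //  T (!q5 || q1).
      branch 2.1 (add F !q4):
        ○ open, literals {q4=true}.
      branch 2.2 (add T (!q5 || q1)):
        T (!q5 || q1): β-rule — branch into T !q5  //  T q1.
          branch 2.2.1 (add T !q5):
            ○ open, literals {q5=false}.
          branch 2.2.2 (add T q1):
            ○ open, literals {q1=true}.
0 branches closed, 5 open.
Each open branch fixes some atoms; the unmentioned ones are free. Counting distinct full assignments: branch {q2=true, q3=false, q4=true} (q1, q5, q6) contributes 8 new; branch {q2=true, q3=false, q4=true} (q1, q5, q6) contributes 0 new; branch {q4=true} (q1, q2, q3, q5, q6) contributes 24 new; branch {q5=false} (q1, q2, q3, q4, q6) contributes 16 new; branch {q1=true} (q2, q3, q4, q5, q6) contributes 8 new. Total: 56.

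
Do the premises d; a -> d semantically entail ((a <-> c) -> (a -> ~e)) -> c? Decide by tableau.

Initial set: {d; (a -> d); ~(((a <-> c) -> (a -> ~e)) -> c)}.
~(((a <-> c) -> (a -> ~e)) -> c): α-rule — add ((a <-> c) -> (a -> ~e)), ~c.
(a -> d): β-rule — branch into ~a  //  d.
  branch 1 (add ~a):
    ((a <-> c) -> (a -> ~e)): β-rule — branch into ~(a <-> c)  //  (a -> ~e).
      branch 1.1 (add ~(a <-> c)):
        ~(a <-> c): β-rule — branch into a, ~c  //  ~a, c.
          branch 1.1.1 (add a, ~c):
            × closes — contains both a and ~a.
          branch 1.1.2 (add ~a, c):
            × closes — contains both c and ~c.
      branch 1.2 (add (a -> ~e)):
        (a -> ~e): β-rule — branch into ~a  //  ~e.
          branch 1.2.1 (add ~a):
            ○ open, literals {a=false, c=false, d=true}.
          branch 1.2.2 (add ~e):
            ○ open, literals {a=false, c=false, d=true, e=false}.
  branch 2 (add d):
    ((a <-> c) -> (a -> ~e)): β-rule — branch into ~(a <-> c)  //  (a -> ~e).
      branch 2.1 (add ~(a <-> c)):
        ~(a <-> c): β-rule — branch into a, ~c  //  ~a, c.
          branch 2.1.1 (add a, ~c):
            ○ open, literals {a=true, c=false, d=true}.
          branch 2.1.2 (add ~a, c):
            × closes — contains both c and ~c.
      branch 2.2 (add (a -> ~e)):
        (a -> ~e): β-rule — branch into ~a  //  ~e.
          branch 2.2.1 (add ~a):
            ○ open, literals {a=false, c=false, d=true}.
          branch 2.2.2 (add ~e):
            ○ open, literals {c=false, d=true, e=false}.
3 branches closed, 5 open.
An open branch gives a countermodel: a=false, c=false, d=true (unmentioned atoms arbitrary); the premises hold there but the conclusion fails.

No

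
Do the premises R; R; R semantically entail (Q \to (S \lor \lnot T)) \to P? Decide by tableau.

Initial set: {T R; T R; T R; F ((Q \to (S \lor \lnot T)) \to P)}.
F ((Q \to (S \lor \lnot T)) \to P): α-rule — add T (Q \to (S \lor \lnot T)), F P.
T (Q \to (S \lor \lnot T)): β-rule — branch into F Q  //  T (S \lor \lnot T).
  branch 1 (add F Q):
    ○ open, literals {P=F, Q=F, R=T}.
  branch 2 (add T (S \lor \lnot T)):
    T (S \lor \lnot T): β-rule — branch into T S  //  T \lnot T.
      branch 2.1 (add T S):
        ○ open, literals {P=F, R=T, S=T}.
      branch 2.2 (add T \lnot T):
        ○ open, literals {P=F, R=T, T=F}.
0 branches closed, 3 open.
An open branch gives a countermodel: P=F, Q=F, R=T (unmentioned atoms arbitrary); the premises hold there but the conclusion fails.

No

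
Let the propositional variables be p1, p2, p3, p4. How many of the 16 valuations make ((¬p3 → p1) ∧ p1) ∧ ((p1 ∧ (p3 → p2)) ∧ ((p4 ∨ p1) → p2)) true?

Initial set: {T (((¬p3 → p1) ∧ p1) ∧ ((p1 ∧ (p3 → p2)) ∧ ((p4 ∨ p1) → p2)))}.
T (((¬p3 → p1) ∧ p1) ∧ ((p1 ∧ (p3 → p2)) ∧ ((p4 ∨ p1) → p2))): α-rule — add T ((¬p3 → p1) ∧ p1), T ((p1 ∧ (p3 → p2)) ∧ ((p4 ∨ p1) → p2)).
T ((¬p3 → p1) ∧ p1): α-rule — add T (¬p3 → p1), T p1.
T ((p1 ∧ (p3 → p2)) ∧ ((p4 ∨ p1) → p2)): α-rule — add T (p1 ∧ (p3 → p2)), T ((p4 ∨ p1) → p2).
T (p1 ∧ (p3 → p2)): α-rule — add T p1, T (p3 → p2).
T (¬p3 → p1): β-rule — branch into F ¬p3  //  T p1.
  branch 1 (add F ¬p3):
    T ((p4 ∨ p1) → p2): β-rule — branch into F (p4 ∨ p1)  //  T p2.
      branch 1.1 (add F (p4 ∨ p1)):
        F (p4 ∨ p1): α-rule — add F p4, F p1.
        × closes — contains both p1 and ¬p1.
      branch 1.2 (add T p2):
        T (p3 → p2): β-rule — branch into F p3  //  T p2.
          branch 1.2.1 (add F p3):
            × closes — contains both p3 and ¬p3.
          branch 1.2.2 (add T p2):
            ○ open, literals {p1=T, p2=T, p3=T}.
  branch 2 (add T p1):
    T ((p4 ∨ p1) → p2): β-rule — branch into F (p4 ∨ p1)  //  T p2.
      branch 2.1 (add F (p4 ∨ p1)):
        F (p4 ∨ p1): α-rule — add F p4, F p1.
        × closes — contains both p1 and ¬p1.
      branch 2.2 (add T p2):
        T (p3 → p2): β-rule — branch into F p3  //  T p2.
          branch 2.2.1 (add F p3):
            ○ open, literals {p1=T, p2=T, p3=F}.
          branch 2.2.2 (add T p2):
            ○ open, literals {p1=T, p2=T}.
3 branches closed, 3 open.
Each open branch fixes some atoms; the unmentioned ones are free. Counting distinct full assignments: branch {p1=T, p2=T, p3=T} (p4) contributes 2 new; branch {p1=T, p2=T, p3=F} (p4) contributes 2 new; branch {p1=T, p2=T} (p3, p4) contributes 0 new. Total: 4.

4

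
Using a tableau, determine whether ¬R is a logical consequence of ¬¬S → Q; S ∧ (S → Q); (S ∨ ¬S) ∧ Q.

No

Initial set: {T (¬¬S → Q); T (S ∧ (S → Q)); T ((S ∨ ¬S) ∧ Q); F ¬R}.
T (S ∧ (S → Q)): α-rule — add T S, T (S → Q).
T ((S ∨ ¬S) ∧ Q): α-rule — add T (S ∨ ¬S), T Q.
T (¬¬S → Q): β-rule — branch into F ¬¬S  //  T Q.
  branch 1 (add F ¬¬S):
    F ¬¬S: drop double negation, giving F S.
    × closes — contains both S and ¬S.
  branch 2 (add T Q):
    T (S → Q): β-rule — branch into F S  //  T Q.
      branch 2.1 (add F S):
        × closes — contains both S and ¬S.
      branch 2.2 (add T Q):
        T (S ∨ ¬S): β-rule — branch into T S  //  T ¬S.
          branch 2.2.1 (add T S):
            ○ open, literals {Q=T, R=T, S=T}.
          branch 2.2.2 (add T ¬S):
            × closes — contains both S and ¬S.
3 branches closed, 1 open.
An open branch gives a countermodel: Q=T, R=T, S=T (unmentioned atoms arbitrary); the premises hold there but the conclusion fails.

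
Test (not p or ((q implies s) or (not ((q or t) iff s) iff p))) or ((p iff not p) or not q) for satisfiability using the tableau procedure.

Initial set: {((not p or ((q implies s) or (not ((q or t) iff s) iff p))) or ((p iff not p) or not q))}.
((not p or ((q implies s) or (not ((q or t) iff s) iff p))) or ((p iff not p) or not q)): β-rule — branch into (not p or ((q implies s) or (not ((q or t) iff s) iff p)))  //  ((p iff not p) or not q).
  branch 1 (add (not p or ((q implies s) or (not ((q or t) iff s) iff p)))):
    (not p or ((q implies s) or (not ((q or t) iff s) iff p))): β-rule — branch into not p  //  ((q implies s) or (not ((q or t) iff s) iff p)).
      branch 1.1 (add not p):
        ○ open, literals {p=0}.
      branch 1.2 (add ((q implies s) or (not ((q or t) iff s) iff p))):
        ((q implies s) or (not ((q or t) iff s) iff p)): β-rule — branch into (q implies s)  //  (not ((q or t) iff s) iff p).
          branch 1.2.1 (add (q implies s)):
            (q implies s): β-rule — branch into not q  //  s.
              branch 1.2.1.1 (add not q):
                ○ open, literals {q=0}.
              branch 1.2.1.2 (add s):
                ○ open, literals {s=1}.
          branch 1.2.2 (add (not ((q or t) iff s) iff p)):
            (not ((q or t) iff s) iff p): β-rule — branch into not ((q or t) iff s), p  //  not not ((q or t) iff s), not p.
              branch 1.2.2.1 (add not ((q or t) iff s), p):
                not ((q or t) iff s): β-rule — branch into (q or t), not s  //  not (q or t), s.
                  branch 1.2.2.1.1 (add (q or t), not s):
                    (q or t): β-rule — branch into q  //  t.
                      branch 1.2.2.1.1.1 (add q):
                        ○ open, literals {p=1, q=1, s=0}.
                      branch 1.2.2.1.1.2 (add t):
                        ○ open, literals {p=1, s=0, t=1}.
                  branch 1.2.2.1.2 (add not (q or t), s):
                    not (q or t): α-rule — add not q, not t.
                    ○ open, literals {p=1, q=0, s=1, t=0}.
              branch 1.2.2.2 (add not not ((q or t) iff s), not p):
                not not ((q or t) iff s): β-rule — branch into (q or t), s  //  not (q or t), not s.
                  branch 1.2.2.2.1 (add (q or t), s):
                    (q or t): β-rule — branch into q  //  t.
                      branch 1.2.2.2.1.1 (add q):
                        ○ open, literals {p=0, q=1, s=1}.
                      branch 1.2.2.2.1.2 (add t):
                        ○ open, literals {p=0, s=1, t=1}.
                  branch 1.2.2.2.2 (add not (q or t), not s):
                    not (q or t): α-rule — add not q, not t.
                    ○ open, literals {p=0, q=0, s=0, t=0}.
  branch 2 (add ((p iff not p) or not q)):
    ((p iff not p) or not q): β-rule — branch into (p iff not p)  //  not q.
      branch 2.1 (add (p iff not p)):
        (p iff not p): β-rule — branch into p, not p  //  not p, not not p.
          branch 2.1.1 (add p, not p):
            × closes — contains both p and not p.
          branch 2.1.2 (add not p, not not p):
            × closes — contains both p and not p.
      branch 2.2 (add not q):
        ○ open, literals {q=0}.
2 branches closed, 10 open.
An open branch gives a satisfying assignment: p=0.

Satisfiable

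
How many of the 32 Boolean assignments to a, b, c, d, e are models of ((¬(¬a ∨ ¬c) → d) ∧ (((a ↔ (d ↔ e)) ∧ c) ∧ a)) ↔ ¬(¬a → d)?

Initial set: {T (((¬(¬a ∨ ¬c) → d) ∧ (((a ↔ (d ↔ e)) ∧ c) ∧ a)) ↔ ¬(¬a → d))}.
T (((¬(¬a ∨ ¬c) → d) ∧ (((a ↔ (d ↔ e)) ∧ c) ∧ a)) ↔ ¬(¬a → d)): β-rule — branch into T ((¬(¬a ∨ ¬c) → d) ∧ (((a ↔ (d ↔ e)) ∧ c) ∧ a)), T ¬(¬a → d)  //  F ((¬(¬a ∨ ¬c) → d) ∧ (((a ↔ (d ↔ e)) ∧ c) ∧ a)), F ¬(¬a → d).
  branch 1 (add T ((¬(¬a ∨ ¬c) → d) ∧ (((a ↔ (d ↔ e)) ∧ c) ∧ a)), T ¬(¬a → d)):
    T ((¬(¬a ∨ ¬c) → d) ∧ (((a ↔ (d ↔ e)) ∧ c) ∧ a)): α-rule — add T (¬(¬a ∨ ¬c) → d), T (((a ↔ (d ↔ e)) ∧ c) ∧ a).
    T ¬(¬a → d): α-rule — add T ¬a, F d.
    T (((a ↔ (d ↔ e)) ∧ c) ∧ a): α-rule — add T ((a ↔ (d ↔ e)) ∧ c), T a.
    × closes — contains both a and ¬a.
  branch 2 (add F ((¬(¬a ∨ ¬c) → d) ∧ (((a ↔ (d ↔ e)) ∧ c) ∧ a)), F ¬(¬a → d)):
    F ((¬(¬a ∨ ¬c) → d) ∧ (((a ↔ (d ↔ e)) ∧ c) ∧ a)): β-rule — branch into F (¬(¬a ∨ ¬c) → d)  //  F (((a ↔ (d ↔ e)) ∧ c) ∧ a).
      branch 2.1 (add F (¬(¬a ∨ ¬c) → d)):
        F (¬(¬a ∨ ¬c) → d): α-rule — add T ¬(¬a ∨ ¬c), F d.
        T ¬(¬a ∨ ¬c): α-rule — add F ¬a, F ¬c.
        F ¬(¬a → d): β-rule — branch into F ¬a  //  T d.
          branch 2.1.1 (add F ¬a):
            ○ open, literals {a=T, c=T, d=F}.
          branch 2.1.2 (add T d):
            × closes — contains both d and ¬d.
      branch 2.2 (add F (((a ↔ (d ↔ e)) ∧ c) ∧ a)):
        F ¬(¬a → d): β-rule — branch into F ¬a  //  T d.
          branch 2.2.1 (add F ¬a):
            F (((a ↔ (d ↔ e)) ∧ c) ∧ a): β-rule — branch into F ((a ↔ (d ↔ e)) ∧ c)  //  F a.
              branch 2.2.1.1 (add F ((a ↔ (d ↔ e)) ∧ c)):
                F ((a ↔ (d ↔ e)) ∧ c): β-rule — branch into F (a ↔ (d ↔ e))  //  F c.
                  branch 2.2.1.1.1 (add F (a ↔ (d ↔ e))):
                    F (a ↔ (d ↔ e)): β-rule — branch into T a, F (d ↔ e)  //  F a, T (d ↔ e).
                      branch 2.2.1.1.1.1 (add T a, F (d ↔ e)):
                        F (d ↔ e): β-rule — branch into T d, F e  //  F d, T e.
                          branch 2.2.1.1.1.1.1 (add T d, F e):
                            ○ open, literals {a=T, d=T, e=F}.
                          branch 2.2.1.1.1.1.2 (add F d, T e):
                            ○ open, literals {a=T, d=F, e=T}.
                      branch 2.2.1.1.1.2 (add F a, T (d ↔ e)):
                        × closes — contains both a and ¬a.
                  branch 2.2.1.1.2 (add F c):
                    ○ open, literals {a=T, c=F}.
              branch 2.2.1.2 (add F a):
                × closes — contains both a and ¬a.
          branch 2.2.2 (add T d):
            F (((a ↔ (d ↔ e)) ∧ c) ∧ a): β-rule — branch into F ((a ↔ (d ↔ e)) ∧ c)  //  F a.
              branch 2.2.2.1 (add F ((a ↔ (d ↔ e)) ∧ c)):
                F ((a ↔ (d ↔ e)) ∧ c): β-rule — branch into F (a ↔ (d ↔ e))  //  F c.
                  branch 2.2.2.1.1 (add F (a ↔ (d ↔ e))):
                    F (a ↔ (d ↔ e)): β-rule — branch into T a, F (d ↔ e)  //  F a, T (d ↔ e).
                      branch 2.2.2.1.1.1 (add T a, F (d ↔ e)):
                        F (d ↔ e): β-rule — branch into T d, F e  //  F d, T e.
                          branch 2.2.2.1.1.1.1 (add T d, F e):
                            ○ open, literals {a=T, d=T, e=F}.
                          branch 2.2.2.1.1.1.2 (add F d, T e):
                            × closes — contains both d and ¬d.
                      branch 2.2.2.1.1.2 (add F a, T (d ↔ e)):
                        T (d ↔ e): β-rule — branch into T d, T e  //  F d, F e.
                          branch 2.2.2.1.1.2.1 (add T d, T e):
                            ○ open, literals {a=F, d=T, e=T}.
                          branch 2.2.2.1.1.2.2 (add F d, F e):
                            × closes — contains both d and ¬d.
                  branch 2.2.2.1.2 (add F c):
                    ○ open, literals {c=F, d=T}.
              branch 2.2.2.2 (add F a):
                ○ open, literals {a=F, d=T}.
6 branches closed, 8 open.
Each open branch fixes some atoms; the unmentioned ones are free. Counting distinct full assignments: branch {a=T, c=T, d=F} (b, e) contributes 4 new; branch {a=T, d=T, e=F} (b, c) contributes 4 new; branch {a=T, d=F, e=T} (b, c) contributes 2 new; branch {a=T, c=F} (b, d, e) contributes 4 new; branch {a=T, d=T, e=F} (b, c) contributes 0 new; branch {a=F, d=T, e=T} (b, c) contributes 4 new; branch {c=F, d=T} (a, b, e) contributes 2 new; branch {a=F, d=T} (b, c, e) contributes 2 new. Total: 22.

22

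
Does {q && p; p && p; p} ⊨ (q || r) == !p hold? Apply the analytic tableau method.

No

Initial set: {(q && p); (p && p); p; !((q || r) == !p)}.
(q && p): α-rule — add q, p.
(p && p): α-rule — add p, p.
!((q || r) == !p): β-rule — branch into (q || r), !!p  //  !(q || r), !p.
  branch 1 (add (q || r), !!p):
    (q || r): β-rule — branch into q  //  r.
      branch 1.1 (add q):
        ○ open, literals {p=true, q=true}.
      branch 1.2 (add r):
        ○ open, literals {p=true, q=true, r=true}.
  branch 2 (add !(q || r), !p):
    × closes — contains both p and !p.
1 branch closed, 2 open.
An open branch gives a countermodel: p=true, q=true (unmentioned atoms arbitrary); the premises hold there but the conclusion fails.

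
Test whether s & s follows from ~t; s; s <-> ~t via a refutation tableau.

Initial set: {~t; s; (s <-> ~t); ~(s & s)}.
(s <-> ~t): β-rule — branch into s, ~t  //  ~s, ~~t.
  branch 1 (add s, ~t):
    ~(s & s): β-rule — branch into ~s  //  ~s.
      branch 1.1 (add ~s):
        × closes — contains both s and ~s.
      branch 1.2 (add ~s):
        × closes — contains both s and ~s.
  branch 2 (add ~s, ~~t):
    × closes — contains both s and ~s.
All 3 branches close.
Every branch closed, so the premises entail the conclusion.

Yes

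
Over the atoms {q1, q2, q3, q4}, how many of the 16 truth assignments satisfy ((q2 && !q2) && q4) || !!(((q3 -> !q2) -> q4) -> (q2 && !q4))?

Initial set: {T (((q2 && !q2) && q4) || !!(((q3 -> !q2) -> q4) -> (q2 && !q4)))}.
T (((q2 && !q2) && q4) || !!(((q3 -> !q2) -> q4) -> (q2 && !q4))): β-rule — branch into T ((q2 && !q2) && q4)  //  T !!(((q3 -> !q2) -> q4) -> (q2 && !q4)).
  branch 1 (add T ((q2 && !q2) && q4)):
    T ((q2 && !q2) && q4): α-rule — add T (q2 && !q2), T q4.
    T (q2 && !q2): α-rule — add T q2, T !q2.
    × closes — contains both q2 and !q2.
  branch 2 (add T !!(((q3 -> !q2) -> q4) -> (q2 && !q4))):
    T !!(((q3 -> !q2) -> q4) -> (q2 && !q4)): drop double negation, giving T (((q3 -> !q2) -> q4) -> (q2 && !q4)).
    T (((q3 -> !q2) -> q4) -> (q2 && !q4)): β-rule — branch into F ((q3 -> !q2) -> q4)  //  T (q2 && !q4).
      branch 2.1 (add F ((q3 -> !q2) -> q4)):
        F ((q3 -> !q2) -> q4): α-rule — add T (q3 -> !q2), F q4.
        T (q3 -> !q2): β-rule — branch into F q3  //  T !q2.
          branch 2.1.1 (add F q3):
            ○ open, literals {q3=0, q4=0}.
          branch 2.1.2 (add T !q2):
            ○ open, literals {q2=0, q4=0}.
      branch 2.2 (add T (q2 && !q4)):
        T (q2 && !q4): α-rule — add T q2, T !q4.
        ○ open, literals {q2=1, q4=0}.
1 branch closed, 3 open.
Each open branch fixes some atoms; the unmentioned ones are free. Counting distinct full assignments: branch {q3=0, q4=0} (q1, q2) contributes 4 new; branch {q2=0, q4=0} (q1, q3) contributes 2 new; branch {q2=1, q4=0} (q1, q3) contributes 2 new. Total: 8.

8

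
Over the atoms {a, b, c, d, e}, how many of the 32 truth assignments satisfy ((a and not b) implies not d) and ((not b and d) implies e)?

Initial set: {(((a and not b) implies not d) and ((not b and d) implies e))}.
(((a and not b) implies not d) and ((not b and d) implies e)): α-rule — add ((a and not b) implies not d), ((not b and d) implies e).
((a and not b) implies not d): β-rule — branch into not (a and not b)  //  not d.
  branch 1 (add not (a and not b)):
    ((not b and d) implies e): β-rule — branch into not (not b and d)  //  e.
      branch 1.1 (add not (not b and d)):
        not (a and not b): β-rule — branch into not a  //  not not b.
          branch 1.1.1 (add not a):
            not (not b and d): β-rule — branch into not not b  //  not d.
              branch 1.1.1.1 (add not not b):
                ○ open, literals {a=F, b=T}.
              branch 1.1.1.2 (add not d):
                ○ open, literals {a=F, d=F}.
          branch 1.1.2 (add not not b):
            not (not b and d): β-rule — branch into not not b  //  not d.
              branch 1.1.2.1 (add not not b):
                ○ open, literals {b=T}.
              branch 1.1.2.2 (add not d):
                ○ open, literals {b=T, d=F}.
      branch 1.2 (add e):
        not (a and not b): β-rule — branch into not a  //  not not b.
          branch 1.2.1 (add not a):
            ○ open, literals {a=F, e=T}.
          branch 1.2.2 (add not not b):
            ○ open, literals {b=T, e=T}.
  branch 2 (add not d):
    ((not b and d) implies e): β-rule — branch into not (not b and d)  //  e.
      branch 2.1 (add not (not b and d)):
        not (not b and d): β-rule — branch into not not b  //  not d.
          branch 2.1.1 (add not not b):
            ○ open, literals {b=T, d=F}.
          branch 2.1.2 (add not d):
            ○ open, literals {d=F}.
      branch 2.2 (add e):
        ○ open, literals {d=F, e=T}.
0 branches closed, 9 open.
Each open branch fixes some atoms; the unmentioned ones are free. Counting distinct full assignments: branch {a=F, b=T} (c, d, e) contributes 8 new; branch {a=F, d=F} (b, c, e) contributes 4 new; branch {b=T} (a, c, d, e) contributes 8 new; branch {b=T, d=F} (a, c, e) contributes 0 new; branch {a=F, e=T} (b, c, d) contributes 2 new; branch {b=T, e=T} (a, c, d) contributes 0 new; branch {b=T, d=F} (a, c, e) contributes 0 new; branch {d=F} (a, b, c, e) contributes 4 new; branch {d=F, e=T} (a, b, c) contributes 0 new. Total: 26.

26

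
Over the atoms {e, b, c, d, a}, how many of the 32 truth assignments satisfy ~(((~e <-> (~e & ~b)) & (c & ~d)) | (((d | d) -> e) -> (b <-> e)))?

Initial set: {~(((~e <-> (~e & ~b)) & (c & ~d)) | (((d | d) -> e) -> (b <-> e)))}.
~(((~e <-> (~e & ~b)) & (c & ~d)) | (((d | d) -> e) -> (b <-> e))): α-rule — add ~((~e <-> (~e & ~b)) & (c & ~d)), ~(((d | d) -> e) -> (b <-> e)).
~(((d | d) -> e) -> (b <-> e)): α-rule — add ((d | d) -> e), ~(b <-> e).
~((~e <-> (~e & ~b)) & (c & ~d)): β-rule — branch into ~(~e <-> (~e & ~b))  //  ~(c & ~d).
  branch 1 (add ~(~e <-> (~e & ~b))):
    ((d | d) -> e): β-rule — branch into ~(d | d)  //  e.
      branch 1.1 (add ~(d | d)):
        ~(d | d): α-rule — add ~d, ~d.
        ~(b <-> e): β-rule — branch into b, ~e  //  ~b, e.
          branch 1.1.1 (add b, ~e):
            ~(~e <-> (~e & ~b)): β-rule — branch into ~e, ~(~e & ~b)  //  ~~e, (~e & ~b).
              branch 1.1.1.1 (add ~e, ~(~e & ~b)):
                ~(~e & ~b): β-rule — branch into ~~e  //  ~~b.
                  branch 1.1.1.1.1 (add ~~e):
                    × closes — contains both e and ~e.
                  branch 1.1.1.1.2 (add ~~b):
                    ○ open, literals {b=1, d=0, e=0}.
              branch 1.1.1.2 (add ~~e, (~e & ~b)):
                × closes — contains both e and ~e.
          branch 1.1.2 (add ~b, e):
            ~(~e <-> (~e & ~b)): β-rule — branch into ~e, ~(~e & ~b)  //  ~~e, (~e & ~b).
              branch 1.1.2.1 (add ~e, ~(~e & ~b)):
                × closes — contains both e and ~e.
              branch 1.1.2.2 (add ~~e, (~e & ~b)):
                (~e & ~b): α-rule — add ~e, ~b.
                × closes — contains both e and ~e.
      branch 1.2 (add e):
        ~(b <-> e): β-rule — branch into b, ~e  //  ~b, e.
          branch 1.2.1 (add b, ~e):
            × closes — contains both e and ~e.
          branch 1.2.2 (add ~b, e):
            ~(~e <-> (~e & ~b)): β-rule — branch into ~e, ~(~e & ~b)  //  ~~e, (~e & ~b).
              branch 1.2.2.1 (add ~e, ~(~e & ~b)):
                × closes — contains both e and ~e.
              branch 1.2.2.2 (add ~~e, (~e & ~b)):
                (~e & ~b): α-rule — add ~e, ~b.
                × closes — contains both e and ~e.
  branch 2 (add ~(c & ~d)):
    ((d | d) -> e): β-rule — branch into ~(d | d)  //  e.
      branch 2.1 (add ~(d | d)):
        ~(d | d): α-rule — add ~d, ~d.
        ~(b <-> e): β-rule — branch into b, ~e  //  ~b, e.
          branch 2.1.1 (add b, ~e):
            ~(c & ~d): β-rule — branch into ~c  //  ~~d.
              branch 2.1.1.1 (add ~c):
                ○ open, literals {b=1, c=0, d=0, e=0}.
              branch 2.1.1.2 (add ~~d):
                × closes — contains both d and ~d.
          branch 2.1.2 (add ~b, e):
            ~(c & ~d): β-rule — branch into ~c  //  ~~d.
              branch 2.1.2.1 (add ~c):
                ○ open, literals {b=0, c=0, d=0, e=1}.
              branch 2.1.2.2 (add ~~d):
                × closes — contains both d and ~d.
      branch 2.2 (add e):
        ~(b <-> e): β-rule — branch into b, ~e  //  ~b, e.
          branch 2.2.1 (add b, ~e):
            × closes — contains both e and ~e.
          branch 2.2.2 (add ~b, e):
            ~(c & ~d): β-rule — branch into ~c  //  ~~d.
              branch 2.2.2.1 (add ~c):
                ○ open, literals {b=0, c=0, e=1}.
              branch 2.2.2.2 (add ~~d):
                ○ open, literals {b=0, d=1, e=1}.
10 branches closed, 5 open.
Each open branch fixes some atoms; the unmentioned ones are free. Counting distinct full assignments: branch {b=1, d=0, e=0} (c, a) contributes 4 new; branch {b=1, c=0, d=0, e=0} (a) contributes 0 new; branch {b=0, c=0, d=0, e=1} (a) contributes 2 new; branch {b=0, c=0, e=1} (d, a) contributes 2 new; branch {b=0, d=1, e=1} (c, a) contributes 2 new. Total: 10.

10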